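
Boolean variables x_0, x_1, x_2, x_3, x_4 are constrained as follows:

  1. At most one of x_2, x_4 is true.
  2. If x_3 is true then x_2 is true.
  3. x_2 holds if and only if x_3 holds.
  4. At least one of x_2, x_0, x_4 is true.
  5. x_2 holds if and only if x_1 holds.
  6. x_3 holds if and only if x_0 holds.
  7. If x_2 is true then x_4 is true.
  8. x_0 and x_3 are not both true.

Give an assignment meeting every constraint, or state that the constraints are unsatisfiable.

x_0 = False, x_1 = False, x_2 = False, x_3 = False, x_4 = True

  (1) {x_2, x_4}: 1 true — at most one ✓
  (2) x_3=F ⇒ x_2: vacuous ✓
  (3) x_2=F, x_3=F — same ✓
  (4) {x_2, x_0, x_4}: 1 true — at least one ✓
  (5) x_2=F, x_1=F — same ✓
  (6) x_3=F, x_0=F — same ✓
  (7) x_2=F ⇒ x_4: vacuous ✓
  (8) x_0=F, x_3=F — not both ✓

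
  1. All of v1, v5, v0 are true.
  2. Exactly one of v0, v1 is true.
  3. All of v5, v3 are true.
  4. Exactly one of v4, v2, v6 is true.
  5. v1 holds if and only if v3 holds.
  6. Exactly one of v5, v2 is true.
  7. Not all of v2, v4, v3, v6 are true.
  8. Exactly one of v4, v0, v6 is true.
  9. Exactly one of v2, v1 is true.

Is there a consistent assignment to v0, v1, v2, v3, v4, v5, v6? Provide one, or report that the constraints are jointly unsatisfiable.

Unsatisfiable — no assignment works.

Case v0 = True:
  (1) forces v1 = True.
  Constraint (2) is violated (v0=T, v1=T) — contradiction.
Case v0 = False:
  Constraint (1) is violated (v0=F) — contradiction.
Both cases fail — unsatisfiable.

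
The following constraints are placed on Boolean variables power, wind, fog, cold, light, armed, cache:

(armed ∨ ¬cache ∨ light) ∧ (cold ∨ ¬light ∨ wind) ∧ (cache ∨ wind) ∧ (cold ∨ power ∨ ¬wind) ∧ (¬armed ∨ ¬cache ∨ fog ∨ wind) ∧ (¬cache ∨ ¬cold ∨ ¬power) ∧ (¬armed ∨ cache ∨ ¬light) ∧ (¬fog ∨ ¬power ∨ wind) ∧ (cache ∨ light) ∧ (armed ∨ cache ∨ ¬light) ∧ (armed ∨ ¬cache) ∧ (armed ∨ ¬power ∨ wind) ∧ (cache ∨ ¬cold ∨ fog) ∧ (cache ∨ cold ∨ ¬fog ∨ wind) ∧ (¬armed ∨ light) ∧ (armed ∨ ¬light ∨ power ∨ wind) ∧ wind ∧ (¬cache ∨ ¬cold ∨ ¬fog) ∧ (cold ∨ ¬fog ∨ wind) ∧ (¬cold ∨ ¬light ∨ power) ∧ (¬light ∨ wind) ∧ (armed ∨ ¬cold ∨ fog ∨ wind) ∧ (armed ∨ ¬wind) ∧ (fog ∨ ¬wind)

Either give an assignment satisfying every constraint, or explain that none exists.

Unit clause (wind) forces wind = True.
In (armed ∨ ¬wind) only armed is left, so armed = True.
In (fog ∨ ¬wind) only fog is left, so fog = True.
In (¬armed ∨ light) only light is left, so light = True.
In (¬armed ∨ cache ∨ ¬light) only cache is left, so cache = True.
In (¬cache ∨ ¬cold ∨ ¬fog) only ¬cold is left, so cold = False.
In (cold ∨ power ∨ ¬wind) only power is left, so power = True.
All clauses satisfied.

power: True, wind: True, fog: True, cold: False, light: True, armed: True, cache: True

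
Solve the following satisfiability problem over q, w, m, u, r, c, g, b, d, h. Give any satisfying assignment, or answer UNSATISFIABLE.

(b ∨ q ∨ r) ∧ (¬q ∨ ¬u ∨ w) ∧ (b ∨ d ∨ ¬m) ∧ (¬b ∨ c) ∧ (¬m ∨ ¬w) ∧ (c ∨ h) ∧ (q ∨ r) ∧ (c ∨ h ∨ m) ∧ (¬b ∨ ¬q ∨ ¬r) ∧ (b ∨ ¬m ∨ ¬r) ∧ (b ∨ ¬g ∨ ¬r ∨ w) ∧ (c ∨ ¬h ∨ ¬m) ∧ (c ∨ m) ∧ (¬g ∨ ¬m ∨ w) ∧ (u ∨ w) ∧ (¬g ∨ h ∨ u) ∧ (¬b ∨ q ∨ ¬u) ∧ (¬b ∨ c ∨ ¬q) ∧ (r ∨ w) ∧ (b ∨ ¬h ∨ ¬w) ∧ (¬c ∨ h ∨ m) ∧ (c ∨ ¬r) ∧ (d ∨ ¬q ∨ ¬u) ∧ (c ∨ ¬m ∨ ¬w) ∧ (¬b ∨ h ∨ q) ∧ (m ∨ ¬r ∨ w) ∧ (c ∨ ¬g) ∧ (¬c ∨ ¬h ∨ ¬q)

Set q = False.
  then (q ∨ r) forces r = True.
  then (c ∨ ¬r) forces c = True.
Set w = True.
  then (¬m ∨ ¬w) forces m = False.
  then (¬c ∨ h ∨ m) forces h = True.
  then (b ∨ ¬h ∨ ¬w) forces b = True.
  then (¬b ∨ q ∨ ¬u) forces u = False.
Set g = True.
Set d = False.
All clauses satisfied.

q = False; w = True; m = False; u = False; r = True; c = True; g = True; b = True; d = False; h = True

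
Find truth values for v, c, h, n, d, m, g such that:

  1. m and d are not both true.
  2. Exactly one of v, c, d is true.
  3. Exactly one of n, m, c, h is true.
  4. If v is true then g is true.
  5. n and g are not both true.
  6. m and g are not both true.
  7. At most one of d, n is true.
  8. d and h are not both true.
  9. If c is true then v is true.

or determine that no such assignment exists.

v = True, c = False, h = True, n = False, d = False, m = False, g = True

  (1) m=F, d=F — not both ✓
  (2) {v, c, d}: 1 true — exactly one ✓
  (3) {n, m, c, h}: 1 true — exactly one ✓
  (4) v=T ⇒ g: T ✓
  (5) n=F, g=T — not both ✓
  (6) m=F, g=T — not both ✓
  (7) {d, n}: 0 true — at most one ✓
  (8) d=F, h=T — not both ✓
  (9) c=F ⇒ v: vacuous ✓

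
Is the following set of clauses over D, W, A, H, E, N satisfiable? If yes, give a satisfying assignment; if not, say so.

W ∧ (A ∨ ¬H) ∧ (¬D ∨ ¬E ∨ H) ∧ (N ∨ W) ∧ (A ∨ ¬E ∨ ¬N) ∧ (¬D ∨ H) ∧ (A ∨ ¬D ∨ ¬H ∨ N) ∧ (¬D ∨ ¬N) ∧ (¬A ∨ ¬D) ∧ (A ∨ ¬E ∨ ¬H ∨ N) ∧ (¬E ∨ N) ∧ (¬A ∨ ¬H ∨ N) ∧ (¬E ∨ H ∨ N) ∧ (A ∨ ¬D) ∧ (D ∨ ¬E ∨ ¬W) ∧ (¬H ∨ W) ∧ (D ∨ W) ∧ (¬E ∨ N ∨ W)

D = False, W = True, A = True, H = False, E = False, N = False

Unit clause (W) forces W = True.
Try D = True:
  (¬D ∨ H) forces H = True.
  (A ∨ ¬H) forces A = True.
  clause (¬A ∨ ¬D) is falsified — backtrack.
So D = False.
  then (D ∨ ¬E ∨ ¬W) forces E = False.
Set A = True.
Set H = False.
Set N = False.
All clauses satisfied.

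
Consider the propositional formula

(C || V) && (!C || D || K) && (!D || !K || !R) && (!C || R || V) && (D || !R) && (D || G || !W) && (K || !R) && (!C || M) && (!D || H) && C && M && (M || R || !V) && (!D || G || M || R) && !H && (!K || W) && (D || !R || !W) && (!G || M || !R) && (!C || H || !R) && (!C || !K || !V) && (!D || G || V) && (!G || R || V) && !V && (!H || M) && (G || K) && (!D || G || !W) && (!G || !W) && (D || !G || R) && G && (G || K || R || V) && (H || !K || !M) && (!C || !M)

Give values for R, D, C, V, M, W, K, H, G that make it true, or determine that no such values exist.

Case C = True:
  (!C || M) forces M = True.
  Clause (!C || !M) is falsified — contradiction.
Case C = False:
  Clause (C) is falsified — contradiction.
Both cases fail, so the formula is unsatisfiable.

No satisfying assignment exists.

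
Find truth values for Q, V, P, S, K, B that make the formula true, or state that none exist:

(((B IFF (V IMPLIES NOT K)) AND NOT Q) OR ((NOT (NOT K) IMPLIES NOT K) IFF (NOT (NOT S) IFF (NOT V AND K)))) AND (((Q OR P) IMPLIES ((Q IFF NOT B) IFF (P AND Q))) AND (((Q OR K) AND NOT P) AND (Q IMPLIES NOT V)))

Q = False; V = False; P = False; S = True; K = True; B = True

  ((B IFF (V IMPLIES NOT K)) AND NOT Q) OR ((NOT (NOT K) IMPLIES NOT K) IFF (NOT (NOT S) IFF (NOT V AND K))) = True
    (B IFF (V IMPLIES NOT K)) AND NOT Q = True
      B IFF (V IMPLIES NOT K) = True
        V IMPLIES NOT K = True
          NOT K = False
      NOT Q = True
    (NOT (NOT K) IMPLIES NOT K) IFF (NOT (NOT S) IFF (NOT V AND K)) = False
      NOT (NOT K) IMPLIES NOT K = False
        NOT (NOT K) = True
          NOT K = False
        NOT K = False
      NOT (NOT S) IFF (NOT V AND K) = True
        NOT (NOT S) = True
          NOT S = False
        NOT V AND K = True
          NOT V = True
  ((Q OR P) IMPLIES ((Q IFF NOT B) IFF (P AND Q))) AND (((Q OR K) AND NOT P) AND (Q IMPLIES NOT V)) = True
    (Q OR P) IMPLIES ((Q IFF NOT B) IFF (P AND Q)) = True
      Q OR P = False
      (Q IFF NOT B) IFF (P AND Q) = False
        Q IFF NOT B = True
          NOT B = False
        P AND Q = False
    ((Q OR K) AND NOT P) AND (Q IMPLIES NOT V) = True
      (Q OR K) AND NOT P = True
        Q OR K = True
        NOT P = True
      Q IMPLIES NOT V = True
        NOT V = True
Both conjuncts True, so the formula holds.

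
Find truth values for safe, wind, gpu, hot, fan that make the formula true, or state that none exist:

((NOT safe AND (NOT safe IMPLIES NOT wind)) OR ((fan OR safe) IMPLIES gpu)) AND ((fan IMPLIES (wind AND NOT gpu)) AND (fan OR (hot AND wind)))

safe=F, wind=T, gpu=T, hot=T, fan=F

  (NOT safe AND (NOT safe IMPLIES NOT wind)) OR ((fan OR safe) IMPLIES gpu) = True
    NOT safe AND (NOT safe IMPLIES NOT wind) = False
      NOT safe = True
      NOT safe IMPLIES NOT wind = False
        NOT safe = True
        NOT wind = False
    (fan OR safe) IMPLIES gpu = True
      fan OR safe = False
  (fan IMPLIES (wind AND NOT gpu)) AND (fan OR (hot AND wind)) = True
    fan IMPLIES (wind AND NOT gpu) = True
      wind AND NOT gpu = False
        NOT gpu = False
    fan OR (hot AND wind) = True
      hot AND wind = True
Both conjuncts True, so the formula holds.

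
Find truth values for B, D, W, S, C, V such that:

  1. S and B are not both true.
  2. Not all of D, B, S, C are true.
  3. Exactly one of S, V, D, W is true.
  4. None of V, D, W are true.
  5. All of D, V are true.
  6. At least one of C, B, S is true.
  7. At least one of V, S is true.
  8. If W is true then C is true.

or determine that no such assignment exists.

UNSATISFIABLE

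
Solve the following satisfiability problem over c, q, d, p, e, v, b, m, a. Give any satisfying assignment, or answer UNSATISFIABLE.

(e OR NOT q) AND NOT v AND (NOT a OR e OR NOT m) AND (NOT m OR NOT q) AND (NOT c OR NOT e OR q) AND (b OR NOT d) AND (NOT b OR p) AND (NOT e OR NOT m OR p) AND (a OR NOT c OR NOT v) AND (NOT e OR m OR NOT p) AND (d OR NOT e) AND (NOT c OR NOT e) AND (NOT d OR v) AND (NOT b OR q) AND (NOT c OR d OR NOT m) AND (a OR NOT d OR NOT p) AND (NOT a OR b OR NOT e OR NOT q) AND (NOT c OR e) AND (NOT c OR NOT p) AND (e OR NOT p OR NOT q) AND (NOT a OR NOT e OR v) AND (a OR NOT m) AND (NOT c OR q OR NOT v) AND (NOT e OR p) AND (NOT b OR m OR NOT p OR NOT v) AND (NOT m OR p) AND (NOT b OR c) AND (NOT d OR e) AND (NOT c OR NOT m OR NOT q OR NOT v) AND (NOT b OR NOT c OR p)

Unit clause (NOT v) forces v = False.
In (NOT d OR v) only NOT d is left, so d = False.
In (d OR NOT e) only NOT e is left, so e = False.
In (NOT c OR e) only NOT c is left, so c = False.
In (NOT b OR c) only NOT b is left, so b = False.
In (e OR NOT q) only NOT q is left, so q = False.
Set p = False.
  then (NOT m OR p) forces m = False.
Set a = True.
All clauses satisfied.

c = False, q = False, d = False, p = False, e = False, v = False, b = False, m = False, a = True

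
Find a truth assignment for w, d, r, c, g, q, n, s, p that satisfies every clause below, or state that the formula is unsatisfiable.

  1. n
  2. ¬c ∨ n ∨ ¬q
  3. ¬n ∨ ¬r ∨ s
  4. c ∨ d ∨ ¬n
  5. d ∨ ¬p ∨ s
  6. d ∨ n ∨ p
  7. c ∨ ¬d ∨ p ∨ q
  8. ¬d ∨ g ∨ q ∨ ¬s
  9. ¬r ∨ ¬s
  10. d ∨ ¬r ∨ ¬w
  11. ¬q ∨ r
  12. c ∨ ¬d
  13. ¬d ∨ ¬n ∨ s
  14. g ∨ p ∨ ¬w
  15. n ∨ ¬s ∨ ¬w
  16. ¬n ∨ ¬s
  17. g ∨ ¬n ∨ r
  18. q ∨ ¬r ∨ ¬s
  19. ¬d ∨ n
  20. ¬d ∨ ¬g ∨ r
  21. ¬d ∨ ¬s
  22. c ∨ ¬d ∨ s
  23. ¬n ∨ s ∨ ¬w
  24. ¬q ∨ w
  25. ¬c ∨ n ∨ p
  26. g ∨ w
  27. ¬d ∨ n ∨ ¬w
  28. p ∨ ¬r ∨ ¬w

w=F; d=F; r=F; c=T; g=T; q=F; n=T; s=F; p=F

Unit clause (n) forces n = True.
In (¬n ∨ ¬s) only ¬s is left, so s = False.
In (¬n ∨ s ∨ ¬w) only ¬w is left, so w = False.
In (¬q ∨ w) only ¬q is left, so q = False.
In (g ∨ w) only g is left, so g = True.
In (¬n ∨ ¬r ∨ s) only ¬r is left, so r = False.
In (¬d ∨ ¬n ∨ s) only ¬d is left, so d = False.
In (c ∨ d ∨ ¬n) only c is left, so c = True.
In (d ∨ ¬p ∨ s) only ¬p is left, so p = False.
All clauses satisfied.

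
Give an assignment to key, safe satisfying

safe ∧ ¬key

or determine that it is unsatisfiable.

key: False, safe: True

  ¬key = True
Both conjuncts True, so the formula holds.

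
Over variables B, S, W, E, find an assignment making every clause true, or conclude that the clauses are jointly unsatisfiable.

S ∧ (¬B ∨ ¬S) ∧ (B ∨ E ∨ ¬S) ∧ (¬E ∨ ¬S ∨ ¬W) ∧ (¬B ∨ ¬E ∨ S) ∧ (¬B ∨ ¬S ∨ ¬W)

B=F; S=T; W=F; E=T

Unit clause (S) forces S = True.
In (¬B ∨ ¬S) only ¬B is left, so B = False.
In (B ∨ E ∨ ¬S) only E is left, so E = True.
In (¬E ∨ ¬S ∨ ¬W) only ¬W is left, so W = False.
Check each clause:
  (S): S holds.
  (¬B ∨ ¬S): ¬B holds.
  (B ∨ E ∨ ¬S): E holds.
  (¬E ∨ ¬S ∨ ¬W): ¬W holds.
  (¬B ∨ ¬E ∨ S): ¬B holds.
  (¬B ∨ ¬S ∨ ¬W): ¬B holds.
All clauses satisfied.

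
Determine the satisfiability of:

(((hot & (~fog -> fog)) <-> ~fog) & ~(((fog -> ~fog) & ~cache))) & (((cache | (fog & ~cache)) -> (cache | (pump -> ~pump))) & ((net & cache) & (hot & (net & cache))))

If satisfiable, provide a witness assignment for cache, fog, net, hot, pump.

The formula is unsatisfiable.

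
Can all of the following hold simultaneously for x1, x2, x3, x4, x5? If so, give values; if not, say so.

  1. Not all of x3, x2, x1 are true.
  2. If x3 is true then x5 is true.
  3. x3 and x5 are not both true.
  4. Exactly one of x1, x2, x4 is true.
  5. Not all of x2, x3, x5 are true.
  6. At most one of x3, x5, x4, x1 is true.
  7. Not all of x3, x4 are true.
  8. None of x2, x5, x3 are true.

x1 = True, x2 = False, x3 = False, x4 = False, x5 = False

  (1) {x3, x2, x1}: 1/3 true — not all ✓
  (2) x3=F ⇒ x5: vacuous ✓
  (3) x3=F, x5=F — not both ✓
  (4) {x1, x2, x4}: 1 true — exactly one ✓
  (5) {x2, x3, x5}: 0/3 true — not all ✓
  (6) {x3, x5, x4, x1}: 1 true — at most one ✓
  (7) {x3, x4}: 0/2 true — not all ✓
  (8) {x2, x5, x3}: 0 true — none ✓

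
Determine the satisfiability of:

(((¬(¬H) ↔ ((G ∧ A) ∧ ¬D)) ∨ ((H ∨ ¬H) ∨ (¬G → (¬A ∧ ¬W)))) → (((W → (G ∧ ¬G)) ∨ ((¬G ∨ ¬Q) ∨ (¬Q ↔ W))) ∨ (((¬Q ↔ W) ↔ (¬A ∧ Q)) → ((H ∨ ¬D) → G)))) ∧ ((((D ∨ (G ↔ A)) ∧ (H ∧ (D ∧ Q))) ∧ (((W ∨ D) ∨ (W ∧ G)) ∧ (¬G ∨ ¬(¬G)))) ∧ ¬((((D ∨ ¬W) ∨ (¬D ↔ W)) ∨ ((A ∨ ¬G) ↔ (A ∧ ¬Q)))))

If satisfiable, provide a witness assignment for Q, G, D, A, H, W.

The formula is unsatisfiable.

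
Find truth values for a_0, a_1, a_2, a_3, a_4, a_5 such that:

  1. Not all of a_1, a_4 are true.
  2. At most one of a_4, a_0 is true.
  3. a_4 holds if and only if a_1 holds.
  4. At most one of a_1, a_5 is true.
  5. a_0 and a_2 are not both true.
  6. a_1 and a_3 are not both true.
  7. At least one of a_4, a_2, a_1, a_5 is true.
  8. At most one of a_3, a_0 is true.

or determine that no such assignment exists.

a_0: True; a_1: False; a_2: False; a_3: False; a_4: False; a_5: True

  (1) {a_1, a_4}: 0/2 true — not all ✓
  (2) {a_4, a_0}: 1 true — at most one ✓
  (3) a_4=F, a_1=F — same ✓
  (4) {a_1, a_5}: 1 true — at most one ✓
  (5) a_0=T, a_2=F — not both ✓
  (6) a_1=F, a_3=F — not both ✓
  (7) {a_4, a_2, a_1, a_5}: 1 true — at least one ✓
  (8) {a_3, a_0}: 1 true — at most one ✓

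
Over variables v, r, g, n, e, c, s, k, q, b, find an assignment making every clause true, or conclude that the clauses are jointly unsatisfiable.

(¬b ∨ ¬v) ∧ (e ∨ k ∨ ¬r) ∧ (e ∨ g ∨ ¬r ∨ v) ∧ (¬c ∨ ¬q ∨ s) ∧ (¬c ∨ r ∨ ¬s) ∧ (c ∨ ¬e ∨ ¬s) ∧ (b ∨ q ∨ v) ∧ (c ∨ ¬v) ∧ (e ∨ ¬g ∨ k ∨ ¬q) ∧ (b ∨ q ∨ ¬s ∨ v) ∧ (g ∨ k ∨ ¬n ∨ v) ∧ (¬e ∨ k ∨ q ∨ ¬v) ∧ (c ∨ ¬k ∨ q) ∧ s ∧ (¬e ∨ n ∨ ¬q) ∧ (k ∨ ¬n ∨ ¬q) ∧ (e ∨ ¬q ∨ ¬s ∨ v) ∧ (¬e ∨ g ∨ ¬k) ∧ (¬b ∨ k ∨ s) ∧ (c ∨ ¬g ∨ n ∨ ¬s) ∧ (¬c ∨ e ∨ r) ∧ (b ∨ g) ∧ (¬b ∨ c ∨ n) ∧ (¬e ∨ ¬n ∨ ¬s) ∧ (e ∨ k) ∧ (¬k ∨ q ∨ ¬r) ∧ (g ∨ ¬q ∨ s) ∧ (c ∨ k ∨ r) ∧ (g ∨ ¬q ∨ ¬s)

v = True, r = True, g = True, n = True, e = False, c = True, s = True, k = True, q = True, b = False

Unit clause (s) forces s = True.
Set v = True.
  then (¬b ∨ ¬v) forces b = False.
  then (c ∨ ¬v) forces c = True.
  then (b ∨ g) forces g = True.
  then (¬c ∨ r ∨ ¬s) forces r = True.
Set n = True.
  then (¬e ∨ ¬n ∨ ¬s) forces e = False.
  then (e ∨ k) forces k = True.
  then (¬k ∨ q ∨ ¬r) forces q = True.
All clauses satisfied.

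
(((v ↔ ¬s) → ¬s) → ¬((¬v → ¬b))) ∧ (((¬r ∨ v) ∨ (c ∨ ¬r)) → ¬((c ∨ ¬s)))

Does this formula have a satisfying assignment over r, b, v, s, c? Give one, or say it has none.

r = True, b = True, v = False, s = True, c = False

  ((v ↔ ¬s) → ¬s) → ¬((¬v → ¬b)) = True
    (v ↔ ¬s) → ¬s = False
      v ↔ ¬s = True
        ¬s = False
      ¬s = False
    ¬((¬v → ¬b)) = True
      ¬v → ¬b = False
        ¬v = True
        ¬b = False
  ((¬r ∨ v) ∨ (c ∨ ¬r)) → ¬((c ∨ ¬s)) = True
    (¬r ∨ v) ∨ (c ∨ ¬r) = False
      ¬r ∨ v = False
        ¬r = False
      c ∨ ¬r = False
        ¬r = False
    ¬((c ∨ ¬s)) = True
      c ∨ ¬s = False
        ¬s = False
Both conjuncts True, so the formula holds.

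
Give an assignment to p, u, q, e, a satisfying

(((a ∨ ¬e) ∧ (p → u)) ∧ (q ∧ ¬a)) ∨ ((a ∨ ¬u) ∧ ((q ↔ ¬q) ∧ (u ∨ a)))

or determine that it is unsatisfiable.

p = False, u = True, q = True, e = False, a = False

  (((a ∨ ¬e) ∧ (p → u)) ∧ (q ∧ ¬a)) ∨ ((a ∨ ¬u) ∧ ((q ↔ ¬q) ∧ (u ∨ a))) = True
    ((a ∨ ¬e) ∧ (p → u)) ∧ (q ∧ ¬a) = True
      (a ∨ ¬e) ∧ (p → u) = True
        a ∨ ¬e = True
          ¬e = True
        p → u = True
      q ∧ ¬a = True
        ¬a = True
    (a ∨ ¬u) ∧ ((q ↔ ¬q) ∧ (u ∨ a)) = False
      a ∨ ¬u = False
        ¬u = False
      (q ↔ ¬q) ∧ (u ∨ a) = False
        q ↔ ¬q = False
          ¬q = False
        u ∨ a = True
The formula evaluates to True.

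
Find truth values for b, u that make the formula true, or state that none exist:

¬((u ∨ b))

b = False, u = False

  ¬((u ∨ b)) = True
    u ∨ b = False
The formula evaluates to True.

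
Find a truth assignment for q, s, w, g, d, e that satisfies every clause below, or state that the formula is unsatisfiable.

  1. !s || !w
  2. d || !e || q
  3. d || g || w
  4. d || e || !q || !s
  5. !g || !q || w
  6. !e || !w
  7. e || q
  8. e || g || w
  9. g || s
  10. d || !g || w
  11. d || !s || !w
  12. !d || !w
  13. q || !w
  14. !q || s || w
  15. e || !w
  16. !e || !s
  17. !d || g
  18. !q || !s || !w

Set q = False.
  then (e || q) forces e = True.
  then (q || !w) forces w = False.
  then (!e || !s) forces s = False.
  then (d || !e || q) forces d = True.
  then (g || s) forces g = True.
All clauses satisfied.

q = False; s = False; w = False; g = True; d = True; e = True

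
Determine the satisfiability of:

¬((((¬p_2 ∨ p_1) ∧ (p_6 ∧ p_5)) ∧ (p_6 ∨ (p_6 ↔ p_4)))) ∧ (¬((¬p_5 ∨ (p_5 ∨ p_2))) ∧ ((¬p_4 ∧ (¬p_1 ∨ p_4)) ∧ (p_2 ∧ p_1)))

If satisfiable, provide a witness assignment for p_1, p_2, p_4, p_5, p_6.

The formula is unsatisfiable.

The conjunct ¬((¬p_5 ∨ (p_5 ∨ p_2))) is unsatisfiable on its own:
  p_2=F, p_5=F: evaluates to False.
  p_2=F, p_5=T: evaluates to False.
  p_2=T, p_5=F: evaluates to False.
  p_2=T, p_5=T: evaluates to False.
So the whole conjunction is unsatisfiable.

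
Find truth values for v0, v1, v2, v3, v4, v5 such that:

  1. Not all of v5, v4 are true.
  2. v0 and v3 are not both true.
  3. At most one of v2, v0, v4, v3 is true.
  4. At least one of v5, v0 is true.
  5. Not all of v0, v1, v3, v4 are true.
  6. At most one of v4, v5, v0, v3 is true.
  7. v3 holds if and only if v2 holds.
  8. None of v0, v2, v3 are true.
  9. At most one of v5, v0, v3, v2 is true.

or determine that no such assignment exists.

v0=F; v1=T; v2=F; v3=F; v4=F; v5=T

  (1) {v5, v4}: 1/2 true — not all ✓
  (2) v0=F, v3=F — not both ✓
  (3) {v2, v0, v4, v3}: 0 true — at most one ✓
  (4) {v5, v0}: 1 true — at least one ✓
  (5) {v0, v1, v3, v4}: 1/4 true — not all ✓
  (6) {v4, v5, v0, v3}: 1 true — at most one ✓
  (7) v3=F, v2=F — same ✓
  (8) {v0, v2, v3}: 0 true — none ✓
  (9) {v5, v0, v3, v2}: 1 true — at most one ✓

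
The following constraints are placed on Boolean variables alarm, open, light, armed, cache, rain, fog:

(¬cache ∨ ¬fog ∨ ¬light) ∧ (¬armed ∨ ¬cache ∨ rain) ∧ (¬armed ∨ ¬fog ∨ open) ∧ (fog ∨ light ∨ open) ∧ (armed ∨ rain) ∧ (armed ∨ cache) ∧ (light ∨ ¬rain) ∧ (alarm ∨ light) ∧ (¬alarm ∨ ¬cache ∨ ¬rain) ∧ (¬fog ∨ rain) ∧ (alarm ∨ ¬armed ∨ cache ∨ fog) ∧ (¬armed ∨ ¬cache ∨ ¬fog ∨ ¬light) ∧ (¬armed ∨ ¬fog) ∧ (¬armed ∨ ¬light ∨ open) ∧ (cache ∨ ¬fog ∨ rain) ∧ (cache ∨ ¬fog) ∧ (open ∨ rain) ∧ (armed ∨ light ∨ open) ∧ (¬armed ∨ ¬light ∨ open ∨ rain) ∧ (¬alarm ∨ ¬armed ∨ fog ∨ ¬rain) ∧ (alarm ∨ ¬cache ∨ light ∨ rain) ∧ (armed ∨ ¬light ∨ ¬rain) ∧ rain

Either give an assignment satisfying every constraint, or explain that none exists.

alarm = False, open = True, light = True, armed = True, cache = True, rain = True, fog = False

Unit clause (rain) forces rain = True.
In (light ∨ ¬rain) only light is left, so light = True.
In (armed ∨ ¬light ∨ ¬rain) only armed is left, so armed = True.
In (¬armed ∨ ¬fog) only ¬fog is left, so fog = False.
In (¬armed ∨ ¬light ∨ open) only open is left, so open = True.
In (¬alarm ∨ ¬armed ∨ fog ∨ ¬rain) only ¬alarm is left, so alarm = False.
In (alarm ∨ ¬armed ∨ cache ∨ fog) only cache is left, so cache = True.
All clauses satisfied.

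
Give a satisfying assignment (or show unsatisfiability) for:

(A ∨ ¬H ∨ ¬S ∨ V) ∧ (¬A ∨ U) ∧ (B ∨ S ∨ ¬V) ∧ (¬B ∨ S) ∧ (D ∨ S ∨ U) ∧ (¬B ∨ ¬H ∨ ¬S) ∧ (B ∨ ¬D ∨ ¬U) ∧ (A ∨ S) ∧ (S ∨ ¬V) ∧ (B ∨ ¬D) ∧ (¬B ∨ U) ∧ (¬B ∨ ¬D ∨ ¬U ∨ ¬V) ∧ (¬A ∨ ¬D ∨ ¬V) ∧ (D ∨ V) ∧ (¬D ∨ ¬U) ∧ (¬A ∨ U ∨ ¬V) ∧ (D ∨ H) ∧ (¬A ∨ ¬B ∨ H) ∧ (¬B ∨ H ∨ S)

Try D = True:
  (B ∨ ¬D) forces B = True.
  (¬B ∨ S) forces S = True.
  (¬B ∨ ¬H ∨ ¬S) forces H = False.
  (¬B ∨ U) forces U = True.
  clause (¬D ∨ ¬U) is falsified — backtrack.
So D = False.
  then (D ∨ V) forces V = True.
  then (D ∨ H) forces H = True.
  then (S ∨ ¬V) forces S = True.
  then (¬B ∨ ¬H ∨ ¬S) forces B = False.
Set U = True.
Set A = True.
All clauses satisfied.

D = False, U = True, S = True, B = False, V = True, A = True, H = True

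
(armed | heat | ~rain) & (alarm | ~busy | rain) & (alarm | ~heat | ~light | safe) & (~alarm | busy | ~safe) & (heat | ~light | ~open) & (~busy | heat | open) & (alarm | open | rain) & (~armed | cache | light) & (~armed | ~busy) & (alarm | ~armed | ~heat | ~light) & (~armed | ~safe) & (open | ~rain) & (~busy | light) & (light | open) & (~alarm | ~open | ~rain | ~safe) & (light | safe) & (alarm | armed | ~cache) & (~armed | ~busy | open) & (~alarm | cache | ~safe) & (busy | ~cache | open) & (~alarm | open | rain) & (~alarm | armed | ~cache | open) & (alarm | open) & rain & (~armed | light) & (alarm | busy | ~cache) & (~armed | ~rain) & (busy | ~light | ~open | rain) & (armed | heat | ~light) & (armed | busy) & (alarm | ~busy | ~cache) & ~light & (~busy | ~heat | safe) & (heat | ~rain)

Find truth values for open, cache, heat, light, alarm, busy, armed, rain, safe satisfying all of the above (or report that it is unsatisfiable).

No satisfying assignment exists.

Case light = True:
  Clause (~light) is falsified — contradiction.
Case light = False:
  (~busy | light) forces busy = False.
  (light | open) forces open = True.
  (light | safe) forces safe = True.
  (~alarm | busy | ~safe) forces alarm = False.
  (~armed | ~safe) forces armed = False.
  Clause (armed | busy) is falsified — contradiction.
Both cases fail, so the formula is unsatisfiable.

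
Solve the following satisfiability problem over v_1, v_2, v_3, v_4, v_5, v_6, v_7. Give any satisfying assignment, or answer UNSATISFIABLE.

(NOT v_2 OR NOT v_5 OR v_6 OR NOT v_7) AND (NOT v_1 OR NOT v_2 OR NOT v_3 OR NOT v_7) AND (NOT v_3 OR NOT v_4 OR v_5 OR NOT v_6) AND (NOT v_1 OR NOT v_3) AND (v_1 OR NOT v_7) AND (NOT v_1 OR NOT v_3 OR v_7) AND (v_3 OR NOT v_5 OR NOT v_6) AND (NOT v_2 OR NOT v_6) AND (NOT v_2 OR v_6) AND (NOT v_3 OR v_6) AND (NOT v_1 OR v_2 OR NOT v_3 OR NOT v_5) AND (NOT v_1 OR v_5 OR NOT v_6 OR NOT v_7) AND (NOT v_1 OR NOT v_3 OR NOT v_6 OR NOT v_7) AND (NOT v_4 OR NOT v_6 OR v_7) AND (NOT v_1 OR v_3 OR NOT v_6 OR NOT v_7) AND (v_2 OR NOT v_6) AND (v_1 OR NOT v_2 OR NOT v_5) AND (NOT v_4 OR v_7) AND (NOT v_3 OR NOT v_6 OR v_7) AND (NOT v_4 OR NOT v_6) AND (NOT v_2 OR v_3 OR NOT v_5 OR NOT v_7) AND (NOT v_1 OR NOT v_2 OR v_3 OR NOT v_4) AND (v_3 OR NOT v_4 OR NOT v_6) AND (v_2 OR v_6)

UNSATISFIABLE

Case v_2 = True:
  (NOT v_2 OR NOT v_6) forces v_6 = False.
  Clause (NOT v_2 OR v_6) is falsified — contradiction.
Case v_2 = False:
  (v_2 OR NOT v_6) forces v_6 = False.
  Clause (v_2 OR v_6) is falsified — contradiction.
Both cases fail, so the formula is unsatisfiable.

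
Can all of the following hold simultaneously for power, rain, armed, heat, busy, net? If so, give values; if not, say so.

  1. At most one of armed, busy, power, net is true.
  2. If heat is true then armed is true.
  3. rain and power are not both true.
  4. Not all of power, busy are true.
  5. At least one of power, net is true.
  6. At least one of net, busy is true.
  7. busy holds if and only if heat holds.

power = False, rain = False, armed = False, heat = False, busy = False, net = True

  (1) {armed, busy, power, net}: 1 true — at most one ✓
  (2) heat=F ⇒ armed: vacuous ✓
  (3) rain=F, power=F — not both ✓
  (4) {power, busy}: 0/2 true — not all ✓
  (5) {power, net}: 1 true — at least one ✓
  (6) {net, busy}: 1 true — at least one ✓
  (7) busy=F, heat=F — same ✓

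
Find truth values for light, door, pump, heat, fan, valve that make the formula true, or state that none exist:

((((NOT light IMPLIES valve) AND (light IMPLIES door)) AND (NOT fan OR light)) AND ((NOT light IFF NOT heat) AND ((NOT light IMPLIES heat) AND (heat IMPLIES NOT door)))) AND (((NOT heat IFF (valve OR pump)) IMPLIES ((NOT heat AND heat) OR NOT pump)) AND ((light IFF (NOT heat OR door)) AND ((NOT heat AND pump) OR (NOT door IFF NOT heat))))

Case heat = True: the formula simplifies to ((((NOT light IMPLIES valve) AND (light IMPLIES door)) AND (NOT fan OR light)) AND (light AND NOT door)) AND ((NOT ((valve OR pump)) IMPLIES NOT pump) AND ((light IFF door) AND door)).
  door = True: the conjunct NOT door is False.
  door = False: the conjunct door is False.
Case heat = False: the formula simplifies to ((((NOT light IMPLIES valve) AND (light IMPLIES door)) AND (NOT fan OR light)) AND (NOT light AND light)) AND (((valve OR pump) IMPLIES NOT pump) AND (light AND (pump OR NOT door))).
  light = True: the conjunct NOT light is False.
  light = False: the conjunct light is False.
Both cases fail — unsatisfiable.

UNSATISFIABLE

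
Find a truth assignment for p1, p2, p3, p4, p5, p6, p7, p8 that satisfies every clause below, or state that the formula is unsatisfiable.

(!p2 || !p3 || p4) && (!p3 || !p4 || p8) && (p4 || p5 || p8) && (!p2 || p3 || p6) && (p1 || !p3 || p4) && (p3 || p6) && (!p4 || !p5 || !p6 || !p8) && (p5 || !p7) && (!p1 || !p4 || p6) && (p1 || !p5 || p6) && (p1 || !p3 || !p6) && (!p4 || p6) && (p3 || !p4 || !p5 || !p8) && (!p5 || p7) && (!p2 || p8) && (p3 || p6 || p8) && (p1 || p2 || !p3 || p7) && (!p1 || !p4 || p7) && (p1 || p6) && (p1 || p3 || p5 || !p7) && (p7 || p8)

p1 = True, p2 = False, p3 = True, p4 = False, p5 = True, p6 = False, p7 = True, p8 = False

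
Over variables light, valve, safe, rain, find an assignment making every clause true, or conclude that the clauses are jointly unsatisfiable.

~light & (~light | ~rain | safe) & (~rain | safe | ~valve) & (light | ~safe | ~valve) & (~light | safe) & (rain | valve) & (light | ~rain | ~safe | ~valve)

light: False, valve: False, safe: True, rain: True

Unit clause (~light) forces light = False.
Set valve = False.
  then (rain | valve) forces rain = True.
Set safe = True.
Check each clause:
  (~light): ~light holds.
  (~light | ~rain | safe): ~light holds.
  (~rain | safe | ~valve): safe holds.
  (light | ~safe | ~valve): ~valve holds.
  (~light | safe): ~light holds.
  (rain | valve): rain holds.
  (light | ~rain | ~safe | ~valve): ~valve holds.
All clauses satisfied.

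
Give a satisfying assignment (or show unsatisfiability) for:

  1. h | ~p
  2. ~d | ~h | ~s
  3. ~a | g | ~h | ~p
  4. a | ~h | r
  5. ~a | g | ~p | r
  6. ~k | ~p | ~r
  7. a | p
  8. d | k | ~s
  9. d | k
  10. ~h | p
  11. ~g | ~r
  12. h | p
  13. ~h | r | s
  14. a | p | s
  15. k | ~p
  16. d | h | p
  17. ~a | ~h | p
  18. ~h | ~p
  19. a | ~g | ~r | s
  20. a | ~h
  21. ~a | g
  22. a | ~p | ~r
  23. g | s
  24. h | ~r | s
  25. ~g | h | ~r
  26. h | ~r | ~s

Case h = True:
  (~h | p) forces p = True.
  Clause (~h | ~p) is falsified — contradiction.
Case h = False:
  (h | ~p) forces p = False.
  Clause (h | p) is falsified — contradiction.
Both cases fail, so the formula is unsatisfiable.

No satisfying assignment exists.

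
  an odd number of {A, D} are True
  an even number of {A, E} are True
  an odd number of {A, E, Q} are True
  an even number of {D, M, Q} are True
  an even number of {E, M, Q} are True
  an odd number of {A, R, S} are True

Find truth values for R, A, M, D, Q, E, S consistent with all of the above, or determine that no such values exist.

UNSATISFIABLE

Adding constraints 1, 2, 4, 5 mod 2: every variable appears an even number of times on the left, so the left side is 0.
But the right sides sum to 1 (mod 2). 0 ≠ 1 — the system is inconsistent.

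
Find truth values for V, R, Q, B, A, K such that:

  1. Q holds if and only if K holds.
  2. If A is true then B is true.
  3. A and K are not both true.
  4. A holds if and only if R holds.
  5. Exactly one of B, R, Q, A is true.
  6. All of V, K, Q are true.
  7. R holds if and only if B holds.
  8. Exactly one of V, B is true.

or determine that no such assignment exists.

V = True, R = False, Q = True, B = False, A = False, K = True

  (1) Q=T, K=T — same ✓
  (2) A=F ⇒ B: vacuous ✓
  (3) A=F, K=T — not both ✓
  (4) A=F, R=F — same ✓
  (5) {B, R, Q, A}: 1 true — exactly one ✓
  (6) {V, K, Q}: all 3 true ✓
  (7) R=F, B=F — same ✓
  (8) {V, B}: 1 true — exactly one ✓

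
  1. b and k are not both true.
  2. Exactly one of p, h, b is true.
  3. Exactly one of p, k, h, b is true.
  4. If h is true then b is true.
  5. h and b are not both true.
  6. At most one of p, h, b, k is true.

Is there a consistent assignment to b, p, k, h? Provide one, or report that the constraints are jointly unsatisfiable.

b=T, p=F, k=F, h=F

  (1) b=T, k=F — not both ✓
  (2) {p, h, b}: 1 true — exactly one ✓
  (3) {p, k, h, b}: 1 true — exactly one ✓
  (4) h=F ⇒ b: vacuous ✓
  (5) h=F, b=T — not both ✓
  (6) {p, h, b, k}: 1 true — at most one ✓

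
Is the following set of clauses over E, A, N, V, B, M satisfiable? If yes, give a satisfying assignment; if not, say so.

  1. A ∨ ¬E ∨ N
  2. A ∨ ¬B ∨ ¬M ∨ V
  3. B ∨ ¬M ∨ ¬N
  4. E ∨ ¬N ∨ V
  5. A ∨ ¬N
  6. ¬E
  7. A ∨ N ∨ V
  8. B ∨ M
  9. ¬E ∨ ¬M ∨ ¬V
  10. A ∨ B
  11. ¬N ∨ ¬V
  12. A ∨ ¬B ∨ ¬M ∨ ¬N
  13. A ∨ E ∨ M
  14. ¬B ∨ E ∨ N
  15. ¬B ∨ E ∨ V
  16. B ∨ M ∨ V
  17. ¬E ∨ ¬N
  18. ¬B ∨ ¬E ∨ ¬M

E: False; A: True; N: False; V: False; B: False; M: True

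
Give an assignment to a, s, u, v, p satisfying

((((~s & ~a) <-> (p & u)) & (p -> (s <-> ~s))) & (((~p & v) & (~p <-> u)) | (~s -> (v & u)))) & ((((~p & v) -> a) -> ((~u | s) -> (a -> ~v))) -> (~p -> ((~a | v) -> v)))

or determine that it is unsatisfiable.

a=F; s=T; u=F; v=T; p=F

  (((~s & ~a) <-> (p & u)) & (p -> (s <-> ~s))) & (((~p & v) & (~p <-> u)) | (~s -> (v & u))) = True
    ((~s & ~a) <-> (p & u)) & (p -> (s <-> ~s)) = True
      (~s & ~a) <-> (p & u) = True
        ~s & ~a = False
          ~s = False
          ~a = True
        p & u = False
      p -> (s <-> ~s) = True
        s <-> ~s = False
          ~s = False
    ((~p & v) & (~p <-> u)) | (~s -> (v & u)) = True
      (~p & v) & (~p <-> u) = False
        ~p & v = True
          ~p = True
        ~p <-> u = False
          ~p = True
      ~s -> (v & u) = True
        ~s = False
        v & u = False
  (((~p & v) -> a) -> ((~u | s) -> (a -> ~v))) -> (~p -> ((~a | v) -> v)) = True
    ((~p & v) -> a) -> ((~u | s) -> (a -> ~v)) = True
      (~p & v) -> a = False
        ~p & v = True
          ~p = True
      (~u | s) -> (a -> ~v) = True
        ~u | s = True
          ~u = True
        a -> ~v = True
          ~v = False
    ~p -> ((~a | v) -> v) = True
      ~p = True
      (~a | v) -> v = True
        ~a | v = True
          ~a = True
Both conjuncts True, so the formula holds.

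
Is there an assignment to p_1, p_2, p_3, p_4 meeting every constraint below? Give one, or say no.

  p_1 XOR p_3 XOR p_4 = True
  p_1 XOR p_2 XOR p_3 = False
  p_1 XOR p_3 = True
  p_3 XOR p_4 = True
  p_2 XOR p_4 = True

p_1 = False, p_2 = True, p_3 = True, p_4 = False

p_1 XOR p_3 XOR p_4 = F XOR T XOR F = True ✓
p_1 XOR p_2 XOR p_3 = F XOR T XOR T = False ✓
p_1 XOR p_3 = F XOR T = True ✓
p_3 XOR p_4 = T XOR F = True ✓
p_2 XOR p_4 = T XOR F = True ✓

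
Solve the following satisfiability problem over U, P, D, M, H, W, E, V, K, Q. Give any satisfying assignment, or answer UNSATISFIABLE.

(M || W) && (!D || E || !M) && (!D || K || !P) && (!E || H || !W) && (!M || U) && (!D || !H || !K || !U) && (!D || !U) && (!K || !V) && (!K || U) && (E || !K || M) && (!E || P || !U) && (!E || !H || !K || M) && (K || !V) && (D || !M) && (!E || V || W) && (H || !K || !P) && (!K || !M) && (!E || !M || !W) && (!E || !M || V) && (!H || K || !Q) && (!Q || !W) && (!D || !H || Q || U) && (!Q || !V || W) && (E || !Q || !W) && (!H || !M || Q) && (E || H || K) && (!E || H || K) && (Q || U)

Set U = True.
  then (!D || !U) forces D = False.
  then (D || !M) forces M = False.
  then (M || W) forces W = True.
  then (!Q || !W) forces Q = False.
Set P = True.
Try H = False:
  (!E || H || !W) forces E = False.
  (E || !K || M) forces K = False.
  clause (E || H || K) is falsified — backtrack.
So H = True.
Set E = False.
  then (E || !K || M) forces K = False.
  then (K || !V) forces V = False.
All clauses satisfied.

U = True, P = True, D = False, M = False, H = True, W = True, E = False, V = False, K = False, Q = False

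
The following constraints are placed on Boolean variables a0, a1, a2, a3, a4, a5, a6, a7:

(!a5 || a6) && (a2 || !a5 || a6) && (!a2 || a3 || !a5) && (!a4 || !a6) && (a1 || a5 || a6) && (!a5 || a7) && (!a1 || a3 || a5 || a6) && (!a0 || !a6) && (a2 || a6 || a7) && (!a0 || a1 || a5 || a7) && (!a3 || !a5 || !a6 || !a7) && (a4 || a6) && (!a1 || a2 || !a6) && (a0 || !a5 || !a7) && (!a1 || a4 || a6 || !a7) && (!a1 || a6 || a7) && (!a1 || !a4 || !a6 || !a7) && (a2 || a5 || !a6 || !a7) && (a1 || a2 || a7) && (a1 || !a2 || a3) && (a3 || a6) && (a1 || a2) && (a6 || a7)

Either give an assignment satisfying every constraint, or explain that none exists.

a0 = True; a1 = True; a2 = True; a3 = True; a4 = True; a5 = False; a6 = False; a7 = True

Set a0 = True.
  then (!a0 || !a6) forces a6 = False.
  then (a4 || a6) forces a4 = True.
  then (a3 || a6) forces a3 = True.
  then (a6 || a7) forces a7 = True.
  then (!a5 || a6) forces a5 = False.
  then (a1 || a5 || a6) forces a1 = True.
Set a2 = True.
All clauses satisfied.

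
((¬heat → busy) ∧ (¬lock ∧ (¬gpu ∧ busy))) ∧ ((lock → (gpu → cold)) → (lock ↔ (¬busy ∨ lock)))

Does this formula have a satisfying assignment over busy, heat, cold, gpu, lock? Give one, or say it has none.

busy: True; heat: True; cold: False; gpu: False; lock: False

  (¬heat → busy) ∧ (¬lock ∧ (¬gpu ∧ busy)) = True
    ¬heat → busy = True
      ¬heat = False
    ¬lock ∧ (¬gpu ∧ busy) = True
      ¬lock = True
      ¬gpu ∧ busy = True
        ¬gpu = True
  (lock → (gpu → cold)) → (lock ↔ (¬busy ∨ lock)) = True
    lock → (gpu → cold) = True
      gpu → cold = True
    lock ↔ (¬busy ∨ lock) = True
      ¬busy ∨ lock = False
        ¬busy = False
Both conjuncts True, so the formula holds.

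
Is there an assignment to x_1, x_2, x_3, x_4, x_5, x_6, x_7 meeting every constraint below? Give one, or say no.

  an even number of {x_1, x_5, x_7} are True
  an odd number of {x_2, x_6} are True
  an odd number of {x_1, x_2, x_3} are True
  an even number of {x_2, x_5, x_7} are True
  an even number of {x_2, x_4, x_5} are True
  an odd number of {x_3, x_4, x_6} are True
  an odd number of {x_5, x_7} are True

x_1 = True, x_2 = True, x_3 = True, x_4 = False, x_5 = True, x_6 = False, x_7 = False

{x_1, x_5, x_7}: 2 true → even ✓
{x_2, x_6}: 1 true → odd ✓
{x_1, x_2, x_3}: 3 true → odd ✓
{x_2, x_5, x_7}: 2 true → even ✓
{x_2, x_4, x_5}: 2 true → even ✓
{x_3, x_4, x_6}: 1 true → odd ✓
{x_5, x_7}: 1 true → odd ✓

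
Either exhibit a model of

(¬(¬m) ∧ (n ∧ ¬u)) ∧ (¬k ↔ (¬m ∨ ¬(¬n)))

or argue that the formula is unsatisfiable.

k=F, n=T, m=T, u=F

  ¬(¬m) ∧ (n ∧ ¬u) = True
    ¬(¬m) = True
      ¬m = False
    n ∧ ¬u = True
      ¬u = True
  ¬k ↔ (¬m ∨ ¬(¬n)) = True
    ¬k = True
    ¬m ∨ ¬(¬n) = True
      ¬m = False
      ¬(¬n) = True
        ¬n = False
Both conjuncts True, so the formula holds.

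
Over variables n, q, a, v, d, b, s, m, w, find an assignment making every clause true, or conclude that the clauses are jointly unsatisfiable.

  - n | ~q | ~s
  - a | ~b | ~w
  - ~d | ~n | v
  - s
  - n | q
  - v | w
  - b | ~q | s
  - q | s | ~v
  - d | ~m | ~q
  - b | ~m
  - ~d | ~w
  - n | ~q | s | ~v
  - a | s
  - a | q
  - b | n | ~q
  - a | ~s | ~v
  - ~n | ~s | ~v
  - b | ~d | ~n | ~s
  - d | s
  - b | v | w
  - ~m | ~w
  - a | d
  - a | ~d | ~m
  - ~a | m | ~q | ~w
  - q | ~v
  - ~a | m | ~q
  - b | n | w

Unit clause (s) forces s = True.
Set n = True.
  then (~n | ~s | ~v) forces v = False.
  then (~d | ~n | v) forces d = False.
  then (v | w) forces w = True.
  then (~m | ~w) forces m = False.
  then (a | d) forces a = True.
  then (~a | m | ~q | ~w) forces q = False.
Set b = True.
All clauses satisfied.

n=T, q=F, a=T, v=F, d=F, b=T, s=T, m=F, w=T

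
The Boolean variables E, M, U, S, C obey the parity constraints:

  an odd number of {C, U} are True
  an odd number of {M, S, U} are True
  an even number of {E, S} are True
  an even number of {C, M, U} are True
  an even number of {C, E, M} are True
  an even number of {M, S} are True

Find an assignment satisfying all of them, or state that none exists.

E = True; M = True; U = True; S = True; C = False

{C, U}: 1 true → odd ✓
{M, S, U}: 3 true → odd ✓
{E, S}: 2 true → even ✓
{C, M, U}: 2 true → even ✓
{C, E, M}: 2 true → even ✓
{M, S}: 2 true → even ✓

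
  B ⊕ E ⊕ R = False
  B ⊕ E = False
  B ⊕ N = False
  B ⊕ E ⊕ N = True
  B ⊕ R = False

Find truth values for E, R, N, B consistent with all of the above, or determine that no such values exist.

Adding constraints 1, 3, 4, 5 mod 2: every variable appears an even number of times on the left, so the left side is 0.
But the right sides sum to 1 (mod 2). 0 ≠ 1 — the system is inconsistent.

Unsatisfiable — no assignment works.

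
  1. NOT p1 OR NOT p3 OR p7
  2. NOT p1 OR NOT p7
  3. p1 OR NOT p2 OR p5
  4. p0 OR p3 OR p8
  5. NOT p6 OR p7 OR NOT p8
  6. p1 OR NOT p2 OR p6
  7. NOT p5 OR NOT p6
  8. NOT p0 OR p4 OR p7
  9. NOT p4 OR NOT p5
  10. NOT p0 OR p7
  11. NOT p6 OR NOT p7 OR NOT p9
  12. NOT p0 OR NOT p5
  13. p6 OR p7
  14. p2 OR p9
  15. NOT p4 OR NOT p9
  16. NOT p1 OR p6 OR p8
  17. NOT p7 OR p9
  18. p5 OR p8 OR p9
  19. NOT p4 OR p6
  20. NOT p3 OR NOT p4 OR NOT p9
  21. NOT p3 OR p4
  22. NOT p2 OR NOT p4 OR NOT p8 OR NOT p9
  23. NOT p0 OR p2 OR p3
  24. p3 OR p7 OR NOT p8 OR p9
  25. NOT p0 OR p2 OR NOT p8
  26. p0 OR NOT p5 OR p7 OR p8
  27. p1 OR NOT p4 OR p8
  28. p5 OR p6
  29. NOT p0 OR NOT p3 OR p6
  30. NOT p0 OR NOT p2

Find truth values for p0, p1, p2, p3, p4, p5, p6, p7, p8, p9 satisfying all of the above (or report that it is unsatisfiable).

Set p0 = False.
Try p1 = True:
  (NOT p1 OR NOT p7) forces p7 = False.
  (NOT p1 OR NOT p3 OR p7) forces p3 = False.
  (p0 OR p3 OR p8) forces p8 = True.
  (NOT p6 OR p7 OR NOT p8) forces p6 = False.
  clause (p6 OR p7) is falsified — backtrack.
So p1 = False.
Set p2 = False.
  then (p2 OR p9) forces p9 = True.
  then (NOT p4 OR NOT p9) forces p4 = False.
  then (NOT p3 OR p4) forces p3 = False.
  then (p0 OR p3 OR p8) forces p8 = True.
Try p5 = False:
  (p5 OR p6) forces p6 = True.
  (NOT p6 OR p7 OR NOT p8) forces p7 = True.
  clause (NOT p6 OR NOT p7 OR NOT p9) is falsified — backtrack.
So p5 = True.
  then (NOT p5 OR NOT p6) forces p6 = False.
  then (p6 OR p7) forces p7 = True.
All clauses satisfied.

p0 = False, p1 = False, p2 = False, p3 = False, p4 = False, p5 = True, p6 = False, p7 = True, p8 = True, p9 = True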